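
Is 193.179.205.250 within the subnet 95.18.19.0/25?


Subnet network: 95.18.19.0
Test IP AND mask: 193.179.205.128
No, 193.179.205.250 is not in 95.18.19.0/25


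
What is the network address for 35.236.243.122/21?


IP:   00100011.11101100.11110011.01111010
Mask: 11111111.11111111.11111000.00000000
AND operation:
Net:  00100011.11101100.11110000.00000000
Network: 35.236.240.0/21


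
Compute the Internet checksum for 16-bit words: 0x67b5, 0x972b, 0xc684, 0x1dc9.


Sum all words (with carry folding):
+ 0x67b5 = 0x67b5
+ 0x972b = 0xfee0
+ 0xc684 = 0xc565
+ 0x1dc9 = 0xe32e
One's complement: ~0xe32e
Checksum = 0x1cd1


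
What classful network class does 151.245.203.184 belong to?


First octet: 151
Binary: 10010111
10xxxxxx -> Class B (128-191)
Class B, default mask 255.255.0.0 (/16)


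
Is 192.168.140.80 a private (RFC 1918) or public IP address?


RFC 1918 private ranges:
  10.0.0.0/8 (10.0.0.0 - 10.255.255.255)
  172.16.0.0/12 (172.16.0.0 - 172.31.255.255)
  192.168.0.0/16 (192.168.0.0 - 192.168.255.255)
Private (in 192.168.0.0/16)


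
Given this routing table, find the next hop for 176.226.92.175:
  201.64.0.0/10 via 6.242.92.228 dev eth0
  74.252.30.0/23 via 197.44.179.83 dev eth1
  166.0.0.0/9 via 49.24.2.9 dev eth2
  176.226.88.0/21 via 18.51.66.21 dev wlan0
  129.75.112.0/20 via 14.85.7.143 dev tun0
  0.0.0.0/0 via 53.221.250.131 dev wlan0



Longest prefix match for 176.226.92.175:
  /10 201.64.0.0: no
  /23 74.252.30.0: no
  /9 166.0.0.0: no
  /21 176.226.88.0: MATCH
  /20 129.75.112.0: no
  /0 0.0.0.0: MATCH
Selected: next-hop 18.51.66.21 via wlan0 (matched /21)


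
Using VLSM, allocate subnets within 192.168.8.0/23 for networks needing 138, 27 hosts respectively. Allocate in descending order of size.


138 hosts -> /24 (254 usable): 192.168.8.0/24
27 hosts -> /27 (30 usable): 192.168.9.0/27
Allocation: 192.168.8.0/24 (138 hosts, 254 usable); 192.168.9.0/27 (27 hosts, 30 usable)


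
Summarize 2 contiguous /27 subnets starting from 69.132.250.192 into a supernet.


Original prefix: /27
Number of subnets: 2 = 2^1
New prefix = 27 - 1 = 26
Supernet: 69.132.250.192/26


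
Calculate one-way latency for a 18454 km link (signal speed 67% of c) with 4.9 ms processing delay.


Speed = 0.67 * 3e5 km/s = 201000 km/s
Propagation delay = 18454 / 201000 = 0.0918 s = 91.8109 ms
Processing delay = 4.9 ms
Total one-way latency = 96.7109 ms


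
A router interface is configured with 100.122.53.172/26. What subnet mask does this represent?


/26 means 26 network bits, 6 host bits
Binary: 11111111111111111111111111000000
Mask: 255.255.255.192


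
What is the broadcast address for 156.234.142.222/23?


Network: 156.234.142.0/23
Host bits = 9
Set all host bits to 1:
Broadcast: 156.234.143.255


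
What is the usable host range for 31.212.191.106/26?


Network: 31.212.191.64
Broadcast: 31.212.191.127
First usable = network + 1
Last usable = broadcast - 1
Range: 31.212.191.65 to 31.212.191.126


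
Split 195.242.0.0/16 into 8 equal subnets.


New prefix = 16 + 3 = 19
Each subnet has 8192 addresses
  195.242.0.0/19
  195.242.32.0/19
  195.242.64.0/19
  195.242.96.0/19
  195.242.128.0/19
  195.242.160.0/19
  195.242.192.0/19
  195.242.224.0/19
Subnets: 195.242.0.0/19, 195.242.32.0/19, 195.242.64.0/19, 195.242.96.0/19, 195.242.128.0/19, 195.242.160.0/19, 195.242.192.0/19, 195.242.224.0/19


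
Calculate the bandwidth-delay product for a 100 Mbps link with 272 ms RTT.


BDP = bandwidth * RTT
= 100 Mbps * 272 ms
= 100 * 1e6 * 272 / 1000 bits
= 27200000 bits
= 3400000 bytes
= 3320.3125 KB
BDP = 27200000 bits (3400000 bytes)


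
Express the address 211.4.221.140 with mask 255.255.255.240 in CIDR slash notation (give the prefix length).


Binary: 11111111.11111111.11111111.11110000
Count leading 1s
Prefix: /28


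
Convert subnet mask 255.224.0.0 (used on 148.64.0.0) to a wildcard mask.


Subnet mask: 255.224.0.0
Wildcard = 255.255.255.255 - subnet mask
255 - 255 = 0
255 - 224 = 31
255 - 0 = 255
255 - 0 = 255
Wildcard: 0.31.255.255


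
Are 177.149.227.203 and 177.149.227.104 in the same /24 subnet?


Mask: 255.255.255.0
177.149.227.203 AND mask = 177.149.227.0
177.149.227.104 AND mask = 177.149.227.0
Yes, same subnet (177.149.227.0)


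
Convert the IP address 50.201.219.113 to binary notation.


50 = 00110010
201 = 11001001
219 = 11011011
113 = 01110001
Binary: 00110010.11001001.11011011.01110001


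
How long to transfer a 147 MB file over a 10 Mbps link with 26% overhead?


Effective throughput = 10 * (1 - 26/100) = 7.4 Mbps
File size in Mb = 147 * 8 = 1176 Mb
Time = 1176 / 7.4
Time = 158.9189 seconds


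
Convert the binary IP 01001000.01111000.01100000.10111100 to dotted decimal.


01001000 = 72
01111000 = 120
01100000 = 96
10111100 = 188
IP: 72.120.96.188


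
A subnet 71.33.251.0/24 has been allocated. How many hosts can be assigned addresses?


Host bits = 32 - 24 = 8
Total addresses = 2^8 = 256
Usable = total - 2 (network and broadcast)
Usable hosts: 254


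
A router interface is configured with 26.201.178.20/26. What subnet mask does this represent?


/26 means 26 network bits, 6 host bits
Binary: 11111111111111111111111111000000
Mask: 255.255.255.192


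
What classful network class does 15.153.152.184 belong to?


First octet: 15
Binary: 00001111
0xxxxxxx -> Class A (1-126)
Class A, default mask 255.0.0.0 (/8)


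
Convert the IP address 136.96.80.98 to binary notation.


136 = 10001000
96 = 01100000
80 = 01010000
98 = 01100010
Binary: 10001000.01100000.01010000.01100010


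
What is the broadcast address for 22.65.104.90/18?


Network: 22.65.64.0/18
Host bits = 14
Set all host bits to 1:
Broadcast: 22.65.127.255


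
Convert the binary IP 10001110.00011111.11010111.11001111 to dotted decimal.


10001110 = 142
00011111 = 31
11010111 = 215
11001111 = 207
IP: 142.31.215.207


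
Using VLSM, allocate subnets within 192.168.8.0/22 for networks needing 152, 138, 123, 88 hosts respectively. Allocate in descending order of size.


152 hosts -> /24 (254 usable): 192.168.8.0/24
138 hosts -> /24 (254 usable): 192.168.9.0/24
123 hosts -> /25 (126 usable): 192.168.10.0/25
88 hosts -> /25 (126 usable): 192.168.10.128/25
Allocation: 192.168.8.0/24 (152 hosts, 254 usable); 192.168.9.0/24 (138 hosts, 254 usable); 192.168.10.0/25 (123 hosts, 126 usable); 192.168.10.128/25 (88 hosts, 126 usable)


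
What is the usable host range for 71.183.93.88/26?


Network: 71.183.93.64
Broadcast: 71.183.93.127
First usable = network + 1
Last usable = broadcast - 1
Range: 71.183.93.65 to 71.183.93.126


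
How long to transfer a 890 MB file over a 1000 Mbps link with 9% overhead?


Effective throughput = 1000 * (1 - 9/100) = 910 Mbps
File size in Mb = 890 * 8 = 7120 Mb
Time = 7120 / 910
Time = 7.8242 seconds


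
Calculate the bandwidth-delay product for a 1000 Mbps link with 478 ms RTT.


BDP = bandwidth * RTT
= 1000 Mbps * 478 ms
= 1000 * 1e6 * 478 / 1000 bits
= 478000000 bits
= 59750000 bytes
= 58349.6094 KB
BDP = 478000000 bits (59750000 bytes)


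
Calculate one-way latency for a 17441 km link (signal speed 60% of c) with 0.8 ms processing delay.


Speed = 0.6 * 3e5 km/s = 180000 km/s
Propagation delay = 17441 / 180000 = 0.0969 s = 96.8944 ms
Processing delay = 0.8 ms
Total one-way latency = 97.6944 ms


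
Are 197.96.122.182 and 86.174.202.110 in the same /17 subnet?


Mask: 255.255.128.0
197.96.122.182 AND mask = 197.96.0.0
86.174.202.110 AND mask = 86.174.128.0
No, different subnets (197.96.0.0 vs 86.174.128.0)


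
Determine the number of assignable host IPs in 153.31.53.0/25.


Host bits = 32 - 25 = 7
Total addresses = 2^7 = 128
Usable = total - 2 (network and broadcast)
Usable hosts: 126


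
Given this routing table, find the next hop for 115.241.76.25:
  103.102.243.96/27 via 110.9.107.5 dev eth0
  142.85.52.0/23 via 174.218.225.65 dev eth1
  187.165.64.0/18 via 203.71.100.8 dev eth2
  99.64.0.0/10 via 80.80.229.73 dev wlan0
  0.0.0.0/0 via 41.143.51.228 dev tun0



Longest prefix match for 115.241.76.25:
  /27 103.102.243.96: no
  /23 142.85.52.0: no
  /18 187.165.64.0: no
  /10 99.64.0.0: no
  /0 0.0.0.0: MATCH
Selected: next-hop 41.143.51.228 via tun0 (matched /0)


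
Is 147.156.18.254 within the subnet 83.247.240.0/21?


Subnet network: 83.247.240.0
Test IP AND mask: 147.156.16.0
No, 147.156.18.254 is not in 83.247.240.0/21


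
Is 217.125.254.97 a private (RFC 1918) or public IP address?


RFC 1918 private ranges:
  10.0.0.0/8 (10.0.0.0 - 10.255.255.255)
  172.16.0.0/12 (172.16.0.0 - 172.31.255.255)
  192.168.0.0/16 (192.168.0.0 - 192.168.255.255)
Public (not in any RFC 1918 range)


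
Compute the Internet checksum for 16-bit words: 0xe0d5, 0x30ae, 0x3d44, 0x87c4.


Sum all words (with carry folding):
+ 0xe0d5 = 0xe0d5
+ 0x30ae = 0x1184
+ 0x3d44 = 0x4ec8
+ 0x87c4 = 0xd68c
One's complement: ~0xd68c
Checksum = 0x2973


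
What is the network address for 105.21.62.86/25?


IP:   01101001.00010101.00111110.01010110
Mask: 11111111.11111111.11111111.10000000
AND operation:
Net:  01101001.00010101.00111110.00000000
Network: 105.21.62.0/25


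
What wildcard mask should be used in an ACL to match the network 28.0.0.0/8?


Subnet mask: 255.0.0.0
Wildcard = 255.255.255.255 - subnet mask
255 - 255 = 0
255 - 0 = 255
255 - 0 = 255
255 - 0 = 255
Wildcard: 0.255.255.255


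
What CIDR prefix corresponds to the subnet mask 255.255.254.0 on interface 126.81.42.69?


Binary: 11111111.11111111.11111110.00000000
Count leading 1s
Prefix: /23


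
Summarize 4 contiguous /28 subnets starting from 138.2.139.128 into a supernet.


Original prefix: /28
Number of subnets: 4 = 2^2
New prefix = 28 - 2 = 26
Supernet: 138.2.139.128/26


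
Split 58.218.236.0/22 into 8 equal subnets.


New prefix = 22 + 3 = 25
Each subnet has 128 addresses
  58.218.236.0/25
  58.218.236.128/25
  58.218.237.0/25
  58.218.237.128/25
  58.218.238.0/25
  58.218.238.128/25
  58.218.239.0/25
  58.218.239.128/25
Subnets: 58.218.236.0/25, 58.218.236.128/25, 58.218.237.0/25, 58.218.237.128/25, 58.218.238.0/25, 58.218.238.128/25, 58.218.239.0/25, 58.218.239.128/25


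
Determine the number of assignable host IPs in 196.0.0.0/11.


Host bits = 32 - 11 = 21
Total addresses = 2^21 = 2097152
Usable = total - 2 (network and broadcast)
Usable hosts: 2097150


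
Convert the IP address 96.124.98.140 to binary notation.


96 = 01100000
124 = 01111100
98 = 01100010
140 = 10001100
Binary: 01100000.01111100.01100010.10001100


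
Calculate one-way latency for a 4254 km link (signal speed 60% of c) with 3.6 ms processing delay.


Speed = 0.6 * 3e5 km/s = 180000 km/s
Propagation delay = 4254 / 180000 = 0.0236 s = 23.6333 ms
Processing delay = 3.6 ms
Total one-way latency = 27.2333 ms


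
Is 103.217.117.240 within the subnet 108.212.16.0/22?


Subnet network: 108.212.16.0
Test IP AND mask: 103.217.116.0
No, 103.217.117.240 is not in 108.212.16.0/22


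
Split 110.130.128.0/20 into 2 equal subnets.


New prefix = 20 + 1 = 21
Each subnet has 2048 addresses
  110.130.128.0/21
  110.130.136.0/21
Subnets: 110.130.128.0/21, 110.130.136.0/21


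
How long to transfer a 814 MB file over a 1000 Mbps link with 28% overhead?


Effective throughput = 1000 * (1 - 28/100) = 720 Mbps
File size in Mb = 814 * 8 = 6512 Mb
Time = 6512 / 720
Time = 9.0444 seconds


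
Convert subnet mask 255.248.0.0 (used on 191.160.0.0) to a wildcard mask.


Subnet mask: 255.248.0.0
Wildcard = 255.255.255.255 - subnet mask
255 - 255 = 0
255 - 248 = 7
255 - 0 = 255
255 - 0 = 255
Wildcard: 0.7.255.255


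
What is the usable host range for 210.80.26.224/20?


Network: 210.80.16.0
Broadcast: 210.80.31.255
First usable = network + 1
Last usable = broadcast - 1
Range: 210.80.16.1 to 210.80.31.254


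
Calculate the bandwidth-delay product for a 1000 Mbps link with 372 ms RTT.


BDP = bandwidth * RTT
= 1000 Mbps * 372 ms
= 1000 * 1e6 * 372 / 1000 bits
= 372000000 bits
= 46500000 bytes
= 45410.1562 KB
BDP = 372000000 bits (46500000 bytes)


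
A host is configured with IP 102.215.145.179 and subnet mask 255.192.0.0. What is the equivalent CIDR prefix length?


Binary: 11111111.11000000.00000000.00000000
Count leading 1s
Prefix: /10


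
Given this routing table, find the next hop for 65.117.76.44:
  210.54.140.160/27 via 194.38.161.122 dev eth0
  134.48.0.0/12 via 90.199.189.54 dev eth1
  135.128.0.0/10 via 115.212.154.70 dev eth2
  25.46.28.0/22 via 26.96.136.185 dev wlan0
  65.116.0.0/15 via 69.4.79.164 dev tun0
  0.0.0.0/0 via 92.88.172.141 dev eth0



Longest prefix match for 65.117.76.44:
  /27 210.54.140.160: no
  /12 134.48.0.0: no
  /10 135.128.0.0: no
  /22 25.46.28.0: no
  /15 65.116.0.0: MATCH
  /0 0.0.0.0: MATCH
Selected: next-hop 69.4.79.164 via tun0 (matched /15)


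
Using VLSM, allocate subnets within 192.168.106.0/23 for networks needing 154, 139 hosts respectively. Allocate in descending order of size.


154 hosts -> /24 (254 usable): 192.168.106.0/24
139 hosts -> /24 (254 usable): 192.168.107.0/24
Allocation: 192.168.106.0/24 (154 hosts, 254 usable); 192.168.107.0/24 (139 hosts, 254 usable)


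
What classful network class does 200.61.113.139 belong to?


First octet: 200
Binary: 11001000
110xxxxx -> Class C (192-223)
Class C, default mask 255.255.255.0 (/24)


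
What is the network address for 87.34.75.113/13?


IP:   01010111.00100010.01001011.01110001
Mask: 11111111.11111000.00000000.00000000
AND operation:
Net:  01010111.00100000.00000000.00000000
Network: 87.32.0.0/13


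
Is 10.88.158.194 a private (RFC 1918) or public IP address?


RFC 1918 private ranges:
  10.0.0.0/8 (10.0.0.0 - 10.255.255.255)
  172.16.0.0/12 (172.16.0.0 - 172.31.255.255)
  192.168.0.0/16 (192.168.0.0 - 192.168.255.255)
Private (in 10.0.0.0/8)


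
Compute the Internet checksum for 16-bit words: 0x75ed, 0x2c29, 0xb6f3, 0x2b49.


Sum all words (with carry folding):
+ 0x75ed = 0x75ed
+ 0x2c29 = 0xa216
+ 0xb6f3 = 0x590a
+ 0x2b49 = 0x8453
One's complement: ~0x8453
Checksum = 0x7bac


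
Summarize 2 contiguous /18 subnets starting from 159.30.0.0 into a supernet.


Original prefix: /18
Number of subnets: 2 = 2^1
New prefix = 18 - 1 = 17
Supernet: 159.30.0.0/17


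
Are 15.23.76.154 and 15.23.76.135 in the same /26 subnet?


Mask: 255.255.255.192
15.23.76.154 AND mask = 15.23.76.128
15.23.76.135 AND mask = 15.23.76.128
Yes, same subnet (15.23.76.128)


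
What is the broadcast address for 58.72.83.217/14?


Network: 58.72.0.0/14
Host bits = 18
Set all host bits to 1:
Broadcast: 58.75.255.255


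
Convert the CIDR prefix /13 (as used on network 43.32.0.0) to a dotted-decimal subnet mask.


/13 means 13 network bits, 19 host bits
Binary: 11111111111110000000000000000000
Mask: 255.248.0.0


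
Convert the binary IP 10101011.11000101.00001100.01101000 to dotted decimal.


10101011 = 171
11000101 = 197
00001100 = 12
01101000 = 104
IP: 171.197.12.104


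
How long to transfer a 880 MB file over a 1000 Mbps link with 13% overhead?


Effective throughput = 1000 * (1 - 13/100) = 870 Mbps
File size in Mb = 880 * 8 = 7040 Mb
Time = 7040 / 870
Time = 8.092 seconds


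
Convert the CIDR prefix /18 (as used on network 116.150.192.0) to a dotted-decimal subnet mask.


/18 means 18 network bits, 14 host bits
Binary: 11111111111111111100000000000000
Mask: 255.255.192.0


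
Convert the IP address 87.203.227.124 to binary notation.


87 = 01010111
203 = 11001011
227 = 11100011
124 = 01111100
Binary: 01010111.11001011.11100011.01111100


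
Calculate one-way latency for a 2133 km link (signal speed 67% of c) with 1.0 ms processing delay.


Speed = 0.67 * 3e5 km/s = 201000 km/s
Propagation delay = 2133 / 201000 = 0.0106 s = 10.6119 ms
Processing delay = 1.0 ms
Total one-way latency = 11.6119 ms


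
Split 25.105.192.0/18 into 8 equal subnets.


New prefix = 18 + 3 = 21
Each subnet has 2048 addresses
  25.105.192.0/21
  25.105.200.0/21
  25.105.208.0/21
  25.105.216.0/21
  25.105.224.0/21
  25.105.232.0/21
  25.105.240.0/21
  25.105.248.0/21
Subnets: 25.105.192.0/21, 25.105.200.0/21, 25.105.208.0/21, 25.105.216.0/21, 25.105.224.0/21, 25.105.232.0/21, 25.105.240.0/21, 25.105.248.0/21


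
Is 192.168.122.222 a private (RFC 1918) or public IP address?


RFC 1918 private ranges:
  10.0.0.0/8 (10.0.0.0 - 10.255.255.255)
  172.16.0.0/12 (172.16.0.0 - 172.31.255.255)
  192.168.0.0/16 (192.168.0.0 - 192.168.255.255)
Private (in 192.168.0.0/16)


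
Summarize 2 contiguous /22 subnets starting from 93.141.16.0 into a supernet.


Original prefix: /22
Number of subnets: 2 = 2^1
New prefix = 22 - 1 = 21
Supernet: 93.141.16.0/21


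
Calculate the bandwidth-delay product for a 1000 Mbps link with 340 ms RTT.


BDP = bandwidth * RTT
= 1000 Mbps * 340 ms
= 1000 * 1e6 * 340 / 1000 bits
= 340000000 bits
= 42500000 bytes
= 41503.9062 KB
BDP = 340000000 bits (42500000 bytes)


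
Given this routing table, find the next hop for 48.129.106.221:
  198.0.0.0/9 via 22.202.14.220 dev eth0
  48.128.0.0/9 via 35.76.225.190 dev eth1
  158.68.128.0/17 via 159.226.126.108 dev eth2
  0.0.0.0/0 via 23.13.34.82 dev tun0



Longest prefix match for 48.129.106.221:
  /9 198.0.0.0: no
  /9 48.128.0.0: MATCH
  /17 158.68.128.0: no
  /0 0.0.0.0: MATCH
Selected: next-hop 35.76.225.190 via eth1 (matched /9)


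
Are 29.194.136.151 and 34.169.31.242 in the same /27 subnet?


Mask: 255.255.255.224
29.194.136.151 AND mask = 29.194.136.128
34.169.31.242 AND mask = 34.169.31.224
No, different subnets (29.194.136.128 vs 34.169.31.224)


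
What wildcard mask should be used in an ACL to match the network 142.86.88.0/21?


Subnet mask: 255.255.248.0
Wildcard = 255.255.255.255 - subnet mask
255 - 255 = 0
255 - 255 = 0
255 - 248 = 7
255 - 0 = 255
Wildcard: 0.0.7.255


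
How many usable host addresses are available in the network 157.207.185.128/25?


Host bits = 32 - 25 = 7
Total addresses = 2^7 = 128
Usable = total - 2 (network and broadcast)
Usable hosts: 126


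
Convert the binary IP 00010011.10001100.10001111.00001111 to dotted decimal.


00010011 = 19
10001100 = 140
10001111 = 143
00001111 = 15
IP: 19.140.143.15


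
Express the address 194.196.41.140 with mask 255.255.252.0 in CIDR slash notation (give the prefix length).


Binary: 11111111.11111111.11111100.00000000
Count leading 1s
Prefix: /22


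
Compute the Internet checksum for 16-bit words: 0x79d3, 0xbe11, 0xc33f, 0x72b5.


Sum all words (with carry folding):
+ 0x79d3 = 0x79d3
+ 0xbe11 = 0x37e5
+ 0xc33f = 0xfb24
+ 0x72b5 = 0x6dda
One's complement: ~0x6dda
Checksum = 0x9225


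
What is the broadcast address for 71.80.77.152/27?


Network: 71.80.77.128/27
Host bits = 5
Set all host bits to 1:
Broadcast: 71.80.77.159


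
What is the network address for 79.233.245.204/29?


IP:   01001111.11101001.11110101.11001100
Mask: 11111111.11111111.11111111.11111000
AND operation:
Net:  01001111.11101001.11110101.11001000
Network: 79.233.245.200/29


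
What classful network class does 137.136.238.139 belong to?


First octet: 137
Binary: 10001001
10xxxxxx -> Class B (128-191)
Class B, default mask 255.255.0.0 (/16)


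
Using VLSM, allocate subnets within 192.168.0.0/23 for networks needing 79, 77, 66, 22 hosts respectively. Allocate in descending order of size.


79 hosts -> /25 (126 usable): 192.168.0.0/25
77 hosts -> /25 (126 usable): 192.168.0.128/25
66 hosts -> /25 (126 usable): 192.168.1.0/25
22 hosts -> /27 (30 usable): 192.168.1.128/27
Allocation: 192.168.0.0/25 (79 hosts, 126 usable); 192.168.0.128/25 (77 hosts, 126 usable); 192.168.1.0/25 (66 hosts, 126 usable); 192.168.1.128/27 (22 hosts, 30 usable)


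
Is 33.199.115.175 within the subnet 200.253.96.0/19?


Subnet network: 200.253.96.0
Test IP AND mask: 33.199.96.0
No, 33.199.115.175 is not in 200.253.96.0/19


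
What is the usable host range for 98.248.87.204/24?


Network: 98.248.87.0
Broadcast: 98.248.87.255
First usable = network + 1
Last usable = broadcast - 1
Range: 98.248.87.1 to 98.248.87.254


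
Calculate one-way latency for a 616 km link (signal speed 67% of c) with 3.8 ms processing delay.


Speed = 0.67 * 3e5 km/s = 201000 km/s
Propagation delay = 616 / 201000 = 0.0031 s = 3.0647 ms
Processing delay = 3.8 ms
Total one-way latency = 6.8647 ms


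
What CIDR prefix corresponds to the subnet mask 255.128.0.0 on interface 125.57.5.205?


Binary: 11111111.10000000.00000000.00000000
Count leading 1s
Prefix: /9


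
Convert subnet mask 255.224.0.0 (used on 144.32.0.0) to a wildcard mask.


Subnet mask: 255.224.0.0
Wildcard = 255.255.255.255 - subnet mask
255 - 255 = 0
255 - 224 = 31
255 - 0 = 255
255 - 0 = 255
Wildcard: 0.31.255.255


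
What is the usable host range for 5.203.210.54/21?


Network: 5.203.208.0
Broadcast: 5.203.215.255
First usable = network + 1
Last usable = broadcast - 1
Range: 5.203.208.1 to 5.203.215.254


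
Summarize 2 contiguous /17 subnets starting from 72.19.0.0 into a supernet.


Original prefix: /17
Number of subnets: 2 = 2^1
New prefix = 17 - 1 = 16
Supernet: 72.19.0.0/16


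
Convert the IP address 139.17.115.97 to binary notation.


139 = 10001011
17 = 00010001
115 = 01110011
97 = 01100001
Binary: 10001011.00010001.01110011.01100001


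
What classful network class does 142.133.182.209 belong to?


First octet: 142
Binary: 10001110
10xxxxxx -> Class B (128-191)
Class B, default mask 255.255.0.0 (/16)


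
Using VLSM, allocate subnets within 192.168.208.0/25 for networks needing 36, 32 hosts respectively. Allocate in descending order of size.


36 hosts -> /26 (62 usable): 192.168.208.0/26
32 hosts -> /26 (62 usable): 192.168.208.64/26
Allocation: 192.168.208.0/26 (36 hosts, 62 usable); 192.168.208.64/26 (32 hosts, 62 usable)


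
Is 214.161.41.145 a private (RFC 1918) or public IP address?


RFC 1918 private ranges:
  10.0.0.0/8 (10.0.0.0 - 10.255.255.255)
  172.16.0.0/12 (172.16.0.0 - 172.31.255.255)
  192.168.0.0/16 (192.168.0.0 - 192.168.255.255)
Public (not in any RFC 1918 range)


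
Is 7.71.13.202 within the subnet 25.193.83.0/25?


Subnet network: 25.193.83.0
Test IP AND mask: 7.71.13.128
No, 7.71.13.202 is not in 25.193.83.0/25


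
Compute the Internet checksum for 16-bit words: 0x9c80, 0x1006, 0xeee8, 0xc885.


Sum all words (with carry folding):
+ 0x9c80 = 0x9c80
+ 0x1006 = 0xac86
+ 0xeee8 = 0x9b6f
+ 0xc885 = 0x63f5
One's complement: ~0x63f5
Checksum = 0x9c0a


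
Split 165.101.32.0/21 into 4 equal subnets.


New prefix = 21 + 2 = 23
Each subnet has 512 addresses
  165.101.32.0/23
  165.101.34.0/23
  165.101.36.0/23
  165.101.38.0/23
Subnets: 165.101.32.0/23, 165.101.34.0/23, 165.101.36.0/23, 165.101.38.0/23


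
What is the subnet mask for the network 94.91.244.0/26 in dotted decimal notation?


/26 means 26 network bits, 6 host bits
Binary: 11111111111111111111111111000000
Mask: 255.255.255.192


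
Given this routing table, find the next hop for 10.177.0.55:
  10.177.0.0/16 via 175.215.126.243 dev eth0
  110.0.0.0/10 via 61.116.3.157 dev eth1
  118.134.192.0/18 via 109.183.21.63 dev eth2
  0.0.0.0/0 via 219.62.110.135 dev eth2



Longest prefix match for 10.177.0.55:
  /16 10.177.0.0: MATCH
  /10 110.0.0.0: no
  /18 118.134.192.0: no
  /0 0.0.0.0: MATCH
Selected: next-hop 175.215.126.243 via eth0 (matched /16)


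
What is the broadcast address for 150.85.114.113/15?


Network: 150.84.0.0/15
Host bits = 17
Set all host bits to 1:
Broadcast: 150.85.255.255


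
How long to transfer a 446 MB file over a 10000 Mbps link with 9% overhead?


Effective throughput = 10000 * (1 - 9/100) = 9100 Mbps
File size in Mb = 446 * 8 = 3568 Mb
Time = 3568 / 9100
Time = 0.3921 seconds


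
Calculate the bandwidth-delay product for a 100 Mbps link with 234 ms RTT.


BDP = bandwidth * RTT
= 100 Mbps * 234 ms
= 100 * 1e6 * 234 / 1000 bits
= 23400000 bits
= 2925000 bytes
= 2856.4453 KB
BDP = 23400000 bits (2925000 bytes)


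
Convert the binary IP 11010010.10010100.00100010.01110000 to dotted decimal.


11010010 = 210
10010100 = 148
00100010 = 34
01110000 = 112
IP: 210.148.34.112


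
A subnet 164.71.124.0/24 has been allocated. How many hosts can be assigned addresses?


Host bits = 32 - 24 = 8
Total addresses = 2^8 = 256
Usable = total - 2 (network and broadcast)
Usable hosts: 254


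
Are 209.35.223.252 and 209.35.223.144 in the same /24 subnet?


Mask: 255.255.255.0
209.35.223.252 AND mask = 209.35.223.0
209.35.223.144 AND mask = 209.35.223.0
Yes, same subnet (209.35.223.0)


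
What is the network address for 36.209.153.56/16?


IP:   00100100.11010001.10011001.00111000
Mask: 11111111.11111111.00000000.00000000
AND operation:
Net:  00100100.11010001.00000000.00000000
Network: 36.209.0.0/16


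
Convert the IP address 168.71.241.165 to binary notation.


168 = 10101000
71 = 01000111
241 = 11110001
165 = 10100101
Binary: 10101000.01000111.11110001.10100101


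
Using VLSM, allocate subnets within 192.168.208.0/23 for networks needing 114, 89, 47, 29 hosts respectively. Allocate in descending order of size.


114 hosts -> /25 (126 usable): 192.168.208.0/25
89 hosts -> /25 (126 usable): 192.168.208.128/25
47 hosts -> /26 (62 usable): 192.168.209.0/26
29 hosts -> /27 (30 usable): 192.168.209.64/27
Allocation: 192.168.208.0/25 (114 hosts, 126 usable); 192.168.208.128/25 (89 hosts, 126 usable); 192.168.209.0/26 (47 hosts, 62 usable); 192.168.209.64/27 (29 hosts, 30 usable)


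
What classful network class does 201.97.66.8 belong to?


First octet: 201
Binary: 11001001
110xxxxx -> Class C (192-223)
Class C, default mask 255.255.255.0 (/24)


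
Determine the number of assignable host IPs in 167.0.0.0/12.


Host bits = 32 - 12 = 20
Total addresses = 2^20 = 1048576
Usable = total - 2 (network and broadcast)
Usable hosts: 1048574


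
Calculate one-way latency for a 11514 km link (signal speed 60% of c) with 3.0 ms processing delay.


Speed = 0.6 * 3e5 km/s = 180000 km/s
Propagation delay = 11514 / 180000 = 0.064 s = 63.9667 ms
Processing delay = 3.0 ms
Total one-way latency = 66.9667 ms


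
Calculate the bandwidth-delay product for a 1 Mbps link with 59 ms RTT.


BDP = bandwidth * RTT
= 1 Mbps * 59 ms
= 1 * 1e6 * 59 / 1000 bits
= 59000 bits
= 7375 bytes
= 7.2021 KB
BDP = 59000 bits (7375 bytes)


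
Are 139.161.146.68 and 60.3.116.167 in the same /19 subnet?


Mask: 255.255.224.0
139.161.146.68 AND mask = 139.161.128.0
60.3.116.167 AND mask = 60.3.96.0
No, different subnets (139.161.128.0 vs 60.3.96.0)


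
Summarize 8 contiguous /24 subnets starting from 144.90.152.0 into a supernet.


Original prefix: /24
Number of subnets: 8 = 2^3
New prefix = 24 - 3 = 21
Supernet: 144.90.152.0/21


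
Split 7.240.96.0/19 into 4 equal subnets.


New prefix = 19 + 2 = 21
Each subnet has 2048 addresses
  7.240.96.0/21
  7.240.104.0/21
  7.240.112.0/21
  7.240.120.0/21
Subnets: 7.240.96.0/21, 7.240.104.0/21, 7.240.112.0/21, 7.240.120.0/21


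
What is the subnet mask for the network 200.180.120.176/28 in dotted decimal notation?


/28 means 28 network bits, 4 host bits
Binary: 11111111111111111111111111110000
Mask: 255.255.255.240


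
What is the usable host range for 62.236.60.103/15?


Network: 62.236.0.0
Broadcast: 62.237.255.255
First usable = network + 1
Last usable = broadcast - 1
Range: 62.236.0.1 to 62.237.255.254


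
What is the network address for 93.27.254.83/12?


IP:   01011101.00011011.11111110.01010011
Mask: 11111111.11110000.00000000.00000000
AND operation:
Net:  01011101.00010000.00000000.00000000
Network: 93.16.0.0/12


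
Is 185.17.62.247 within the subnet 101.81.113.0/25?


Subnet network: 101.81.113.0
Test IP AND mask: 185.17.62.128
No, 185.17.62.247 is not in 101.81.113.0/25


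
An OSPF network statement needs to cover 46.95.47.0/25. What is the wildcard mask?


Subnet mask: 255.255.255.128
Wildcard = 255.255.255.255 - subnet mask
255 - 255 = 0
255 - 255 = 0
255 - 255 = 0
255 - 128 = 127
Wildcard: 0.0.0.127


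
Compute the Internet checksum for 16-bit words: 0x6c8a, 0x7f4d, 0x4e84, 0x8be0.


Sum all words (with carry folding):
+ 0x6c8a = 0x6c8a
+ 0x7f4d = 0xebd7
+ 0x4e84 = 0x3a5c
+ 0x8be0 = 0xc63c
One's complement: ~0xc63c
Checksum = 0x39c3


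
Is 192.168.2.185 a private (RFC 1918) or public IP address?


RFC 1918 private ranges:
  10.0.0.0/8 (10.0.0.0 - 10.255.255.255)
  172.16.0.0/12 (172.16.0.0 - 172.31.255.255)
  192.168.0.0/16 (192.168.0.0 - 192.168.255.255)
Private (in 192.168.0.0/16)


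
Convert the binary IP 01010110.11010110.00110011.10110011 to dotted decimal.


01010110 = 86
11010110 = 214
00110011 = 51
10110011 = 179
IP: 86.214.51.179


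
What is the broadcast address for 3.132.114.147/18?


Network: 3.132.64.0/18
Host bits = 14
Set all host bits to 1:
Broadcast: 3.132.127.255


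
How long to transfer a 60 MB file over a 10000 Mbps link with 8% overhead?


Effective throughput = 10000 * (1 - 8/100) = 9200 Mbps
File size in Mb = 60 * 8 = 480 Mb
Time = 480 / 9200
Time = 0.0522 seconds


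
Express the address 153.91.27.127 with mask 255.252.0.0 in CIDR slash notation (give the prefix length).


Binary: 11111111.11111100.00000000.00000000
Count leading 1s
Prefix: /14


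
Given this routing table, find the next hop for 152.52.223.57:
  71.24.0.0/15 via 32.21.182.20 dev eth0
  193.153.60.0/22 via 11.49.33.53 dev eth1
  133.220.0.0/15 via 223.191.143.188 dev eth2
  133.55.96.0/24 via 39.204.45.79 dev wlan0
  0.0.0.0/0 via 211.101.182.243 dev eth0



Longest prefix match for 152.52.223.57:
  /15 71.24.0.0: no
  /22 193.153.60.0: no
  /15 133.220.0.0: no
  /24 133.55.96.0: no
  /0 0.0.0.0: MATCH
Selected: next-hop 211.101.182.243 via eth0 (matched /0)


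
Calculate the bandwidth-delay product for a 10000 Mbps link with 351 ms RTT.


BDP = bandwidth * RTT
= 10000 Mbps * 351 ms
= 10000 * 1e6 * 351 / 1000 bits
= 3510000000 bits
= 438750000 bytes
= 428466.7969 KB
BDP = 3510000000 bits (438750000 bytes)


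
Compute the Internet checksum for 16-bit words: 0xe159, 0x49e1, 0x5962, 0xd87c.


Sum all words (with carry folding):
+ 0xe159 = 0xe159
+ 0x49e1 = 0x2b3b
+ 0x5962 = 0x849d
+ 0xd87c = 0x5d1a
One's complement: ~0x5d1a
Checksum = 0xa2e5


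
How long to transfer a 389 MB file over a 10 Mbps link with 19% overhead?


Effective throughput = 10 * (1 - 19/100) = 8.1 Mbps
File size in Mb = 389 * 8 = 3112 Mb
Time = 3112 / 8.1
Time = 384.1975 seconds


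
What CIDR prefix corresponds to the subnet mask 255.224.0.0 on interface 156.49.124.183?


Binary: 11111111.11100000.00000000.00000000
Count leading 1s
Prefix: /11


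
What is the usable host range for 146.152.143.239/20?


Network: 146.152.128.0
Broadcast: 146.152.143.255
First usable = network + 1
Last usable = broadcast - 1
Range: 146.152.128.1 to 146.152.143.254


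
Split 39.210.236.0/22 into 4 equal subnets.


New prefix = 22 + 2 = 24
Each subnet has 256 addresses
  39.210.236.0/24
  39.210.237.0/24
  39.210.238.0/24
  39.210.239.0/24
Subnets: 39.210.236.0/24, 39.210.237.0/24, 39.210.238.0/24, 39.210.239.0/24


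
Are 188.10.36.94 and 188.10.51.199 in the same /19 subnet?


Mask: 255.255.224.0
188.10.36.94 AND mask = 188.10.32.0
188.10.51.199 AND mask = 188.10.32.0
Yes, same subnet (188.10.32.0)


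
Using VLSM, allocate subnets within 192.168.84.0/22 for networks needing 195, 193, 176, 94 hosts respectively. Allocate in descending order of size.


195 hosts -> /24 (254 usable): 192.168.84.0/24
193 hosts -> /24 (254 usable): 192.168.85.0/24
176 hosts -> /24 (254 usable): 192.168.86.0/24
94 hosts -> /25 (126 usable): 192.168.87.0/25
Allocation: 192.168.84.0/24 (195 hosts, 254 usable); 192.168.85.0/24 (193 hosts, 254 usable); 192.168.86.0/24 (176 hosts, 254 usable); 192.168.87.0/25 (94 hosts, 126 usable)


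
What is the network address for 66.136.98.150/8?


IP:   01000010.10001000.01100010.10010110
Mask: 11111111.00000000.00000000.00000000
AND operation:
Net:  01000010.00000000.00000000.00000000
Network: 66.0.0.0/8


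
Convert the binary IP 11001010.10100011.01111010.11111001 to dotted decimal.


11001010 = 202
10100011 = 163
01111010 = 122
11111001 = 249
IP: 202.163.122.249


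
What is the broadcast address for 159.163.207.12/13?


Network: 159.160.0.0/13
Host bits = 19
Set all host bits to 1:
Broadcast: 159.167.255.255


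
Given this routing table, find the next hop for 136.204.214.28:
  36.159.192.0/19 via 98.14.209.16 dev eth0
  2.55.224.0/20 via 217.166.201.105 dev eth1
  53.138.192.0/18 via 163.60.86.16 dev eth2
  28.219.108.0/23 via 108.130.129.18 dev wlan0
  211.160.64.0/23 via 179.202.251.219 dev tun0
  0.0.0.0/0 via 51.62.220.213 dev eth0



Longest prefix match for 136.204.214.28:
  /19 36.159.192.0: no
  /20 2.55.224.0: no
  /18 53.138.192.0: no
  /23 28.219.108.0: no
  /23 211.160.64.0: no
  /0 0.0.0.0: MATCH
Selected: next-hop 51.62.220.213 via eth0 (matched /0)


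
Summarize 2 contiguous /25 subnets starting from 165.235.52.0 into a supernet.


Original prefix: /25
Number of subnets: 2 = 2^1
New prefix = 25 - 1 = 24
Supernet: 165.235.52.0/24


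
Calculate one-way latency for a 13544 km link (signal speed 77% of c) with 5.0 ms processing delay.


Speed = 0.77 * 3e5 km/s = 231000 km/s
Propagation delay = 13544 / 231000 = 0.0586 s = 58.632 ms
Processing delay = 5.0 ms
Total one-way latency = 63.632 ms


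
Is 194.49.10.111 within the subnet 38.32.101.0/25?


Subnet network: 38.32.101.0
Test IP AND mask: 194.49.10.0
No, 194.49.10.111 is not in 38.32.101.0/25


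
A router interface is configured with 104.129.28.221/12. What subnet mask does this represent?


/12 means 12 network bits, 20 host bits
Binary: 11111111111100000000000000000000
Mask: 255.240.0.0


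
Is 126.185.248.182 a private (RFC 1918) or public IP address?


RFC 1918 private ranges:
  10.0.0.0/8 (10.0.0.0 - 10.255.255.255)
  172.16.0.0/12 (172.16.0.0 - 172.31.255.255)
  192.168.0.0/16 (192.168.0.0 - 192.168.255.255)
Public (not in any RFC 1918 range)


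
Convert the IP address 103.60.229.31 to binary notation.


103 = 01100111
60 = 00111100
229 = 11100101
31 = 00011111
Binary: 01100111.00111100.11100101.00011111


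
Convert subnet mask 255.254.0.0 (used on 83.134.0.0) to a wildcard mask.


Subnet mask: 255.254.0.0
Wildcard = 255.255.255.255 - subnet mask
255 - 255 = 0
255 - 254 = 1
255 - 0 = 255
255 - 0 = 255
Wildcard: 0.1.255.255


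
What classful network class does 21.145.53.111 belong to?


First octet: 21
Binary: 00010101
0xxxxxxx -> Class A (1-126)
Class A, default mask 255.0.0.0 (/8)


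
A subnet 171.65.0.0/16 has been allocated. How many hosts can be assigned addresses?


Host bits = 32 - 16 = 16
Total addresses = 2^16 = 65536
Usable = total - 2 (network and broadcast)
Usable hosts: 65534


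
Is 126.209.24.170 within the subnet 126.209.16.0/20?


Subnet network: 126.209.16.0
Test IP AND mask: 126.209.16.0
Yes, 126.209.24.170 is in 126.209.16.0/20


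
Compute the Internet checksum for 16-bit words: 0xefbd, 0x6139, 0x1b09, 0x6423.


Sum all words (with carry folding):
+ 0xefbd = 0xefbd
+ 0x6139 = 0x50f7
+ 0x1b09 = 0x6c00
+ 0x6423 = 0xd023
One's complement: ~0xd023
Checksum = 0x2fdc


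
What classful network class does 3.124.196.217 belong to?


First octet: 3
Binary: 00000011
0xxxxxxx -> Class A (1-126)
Class A, default mask 255.0.0.0 (/8)


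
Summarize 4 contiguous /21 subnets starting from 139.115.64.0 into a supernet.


Original prefix: /21
Number of subnets: 4 = 2^2
New prefix = 21 - 2 = 19
Supernet: 139.115.64.0/19


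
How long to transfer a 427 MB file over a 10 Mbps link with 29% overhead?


Effective throughput = 10 * (1 - 29/100) = 7.1 Mbps
File size in Mb = 427 * 8 = 3416 Mb
Time = 3416 / 7.1
Time = 481.1268 seconds


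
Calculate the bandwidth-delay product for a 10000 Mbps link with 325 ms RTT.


BDP = bandwidth * RTT
= 10000 Mbps * 325 ms
= 10000 * 1e6 * 325 / 1000 bits
= 3250000000 bits
= 406250000 bytes
= 396728.5156 KB
BDP = 3250000000 bits (406250000 bytes)


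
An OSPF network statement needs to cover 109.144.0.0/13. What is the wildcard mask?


Subnet mask: 255.248.0.0
Wildcard = 255.255.255.255 - subnet mask
255 - 255 = 0
255 - 248 = 7
255 - 0 = 255
255 - 0 = 255
Wildcard: 0.7.255.255


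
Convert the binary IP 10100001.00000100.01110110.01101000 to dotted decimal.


10100001 = 161
00000100 = 4
01110110 = 118
01101000 = 104
IP: 161.4.118.104


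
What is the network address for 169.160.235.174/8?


IP:   10101001.10100000.11101011.10101110
Mask: 11111111.00000000.00000000.00000000
AND operation:
Net:  10101001.00000000.00000000.00000000
Network: 169.0.0.0/8


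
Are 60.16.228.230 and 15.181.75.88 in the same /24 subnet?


Mask: 255.255.255.0
60.16.228.230 AND mask = 60.16.228.0
15.181.75.88 AND mask = 15.181.75.0
No, different subnets (60.16.228.0 vs 15.181.75.0)


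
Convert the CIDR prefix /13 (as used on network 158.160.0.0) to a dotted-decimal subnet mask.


/13 means 13 network bits, 19 host bits
Binary: 11111111111110000000000000000000
Mask: 255.248.0.0


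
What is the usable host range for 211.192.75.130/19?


Network: 211.192.64.0
Broadcast: 211.192.95.255
First usable = network + 1
Last usable = broadcast - 1
Range: 211.192.64.1 to 211.192.95.254


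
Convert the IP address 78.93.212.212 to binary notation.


78 = 01001110
93 = 01011101
212 = 11010100
212 = 11010100
Binary: 01001110.01011101.11010100.11010100


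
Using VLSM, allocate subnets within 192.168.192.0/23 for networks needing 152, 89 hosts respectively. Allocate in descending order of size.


152 hosts -> /24 (254 usable): 192.168.192.0/24
89 hosts -> /25 (126 usable): 192.168.193.0/25
Allocation: 192.168.192.0/24 (152 hosts, 254 usable); 192.168.193.0/25 (89 hosts, 126 usable)


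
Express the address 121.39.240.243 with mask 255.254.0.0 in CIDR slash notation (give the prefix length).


Binary: 11111111.11111110.00000000.00000000
Count leading 1s
Prefix: /15


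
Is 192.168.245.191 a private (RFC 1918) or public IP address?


RFC 1918 private ranges:
  10.0.0.0/8 (10.0.0.0 - 10.255.255.255)
  172.16.0.0/12 (172.16.0.0 - 172.31.255.255)
  192.168.0.0/16 (192.168.0.0 - 192.168.255.255)
Private (in 192.168.0.0/16)


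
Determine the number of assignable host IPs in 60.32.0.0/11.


Host bits = 32 - 11 = 21
Total addresses = 2^21 = 2097152
Usable = total - 2 (network and broadcast)
Usable hosts: 2097150


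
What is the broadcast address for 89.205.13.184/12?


Network: 89.192.0.0/12
Host bits = 20
Set all host bits to 1:
Broadcast: 89.207.255.255


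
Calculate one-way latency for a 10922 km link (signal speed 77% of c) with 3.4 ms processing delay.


Speed = 0.77 * 3e5 km/s = 231000 km/s
Propagation delay = 10922 / 231000 = 0.0473 s = 47.2814 ms
Processing delay = 3.4 ms
Total one-way latency = 50.6814 ms


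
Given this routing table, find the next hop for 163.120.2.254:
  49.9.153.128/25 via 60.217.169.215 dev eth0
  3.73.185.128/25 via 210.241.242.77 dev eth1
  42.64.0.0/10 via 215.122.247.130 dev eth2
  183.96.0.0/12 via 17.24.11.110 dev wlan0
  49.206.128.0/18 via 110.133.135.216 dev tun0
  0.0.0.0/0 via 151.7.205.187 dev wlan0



Longest prefix match for 163.120.2.254:
  /25 49.9.153.128: no
  /25 3.73.185.128: no
  /10 42.64.0.0: no
  /12 183.96.0.0: no
  /18 49.206.128.0: no
  /0 0.0.0.0: MATCH
Selected: next-hop 151.7.205.187 via wlan0 (matched /0)


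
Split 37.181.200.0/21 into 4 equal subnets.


New prefix = 21 + 2 = 23
Each subnet has 512 addresses
  37.181.200.0/23
  37.181.202.0/23
  37.181.204.0/23
  37.181.206.0/23
Subnets: 37.181.200.0/23, 37.181.202.0/23, 37.181.204.0/23, 37.181.206.0/23
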